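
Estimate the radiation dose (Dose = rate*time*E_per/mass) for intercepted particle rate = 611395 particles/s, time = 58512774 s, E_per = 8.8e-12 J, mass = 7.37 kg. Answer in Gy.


Total energy deposited = rate * time * E_per
  = 611395 * 58512774 * 8.8e-12 = 314.8149 J
Dose = E_total / mass = 314.8149 / 7.37
Dose = 42.7157 Gy

42.7157 Gy


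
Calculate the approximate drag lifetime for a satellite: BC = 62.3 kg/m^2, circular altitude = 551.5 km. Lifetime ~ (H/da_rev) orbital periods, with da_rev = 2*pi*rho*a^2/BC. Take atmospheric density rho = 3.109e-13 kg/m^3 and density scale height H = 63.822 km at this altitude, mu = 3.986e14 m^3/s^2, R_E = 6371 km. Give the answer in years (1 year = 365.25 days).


a = R_E + alt = 6922.5000 km = 6.9225e+06 m
da_rev = 2*pi*rho*a^2/BC = 2*pi*3.109e-13*(6.9225e+06)^2/62.3 = 1.502583 m per revolution
N = H/da_rev = 63822.0000 m / 1.502583 m = 42474.8581 revolutions
P = 2*pi*sqrt(a^3/mu) = 5731.9932 s
lifetime = N*P = 42474.8581 * 5731.9932 = 2.434656e+08 s = 2817.8889 days
years = 2817.8889 / 365.25 = 7.7150 years

7.7150 years


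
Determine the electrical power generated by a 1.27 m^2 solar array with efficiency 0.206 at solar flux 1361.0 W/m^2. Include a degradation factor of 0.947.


P = area * eta * S * degradation
P = 1.27 * 0.206 * 1361.0 * 0.947
P = 337.1934 W

337.1934 W


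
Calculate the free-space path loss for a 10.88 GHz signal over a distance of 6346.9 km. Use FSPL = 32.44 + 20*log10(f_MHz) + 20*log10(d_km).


f = 10.88 GHz = 10880.0000 MHz
d = 6346.9 km
FSPL = 32.44 + 20*log10(10880.0000) + 20*log10(6346.9)
FSPL = 32.44 + 80.7326 + 76.0512
FSPL = 189.2238 dB

189.2238 dB


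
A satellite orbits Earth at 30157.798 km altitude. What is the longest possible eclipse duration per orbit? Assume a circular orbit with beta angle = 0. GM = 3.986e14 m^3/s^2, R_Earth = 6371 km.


r = 36528.7980 km
T = 1158.0120 min
Eclipse fraction = arcsin(R_E/r)/pi = arcsin(6371.0000/36528.7980)/pi
= arcsin(0.1744103)/pi = 0.05580192
Eclipse duration = 0.05580192 * 1158.0120 = 64.6193 min

64.6193 minutes


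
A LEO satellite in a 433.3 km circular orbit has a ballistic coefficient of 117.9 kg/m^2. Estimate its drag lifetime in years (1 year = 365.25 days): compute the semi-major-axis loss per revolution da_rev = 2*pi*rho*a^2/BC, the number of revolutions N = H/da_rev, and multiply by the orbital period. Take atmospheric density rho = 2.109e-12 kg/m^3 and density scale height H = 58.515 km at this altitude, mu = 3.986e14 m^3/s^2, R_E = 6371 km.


a = R_E + alt = 6804.3000 km = 6.8043e+06 m
da_rev = 2*pi*rho*a^2/BC = 2*pi*2.109e-12*(6.8043e+06)^2/117.9 = 5.203668 m per revolution
N = H/da_rev = 58515.0000 m / 5.203668 m = 11244.9534 revolutions
P = 2*pi*sqrt(a^3/mu) = 5585.8131 s
lifetime = N*P = 11244.9534 * 5585.8131 = 6.2812208e+07 s = 726.9931 days
years = 726.9931 / 365.25 = 1.9904 years

1.9904 years


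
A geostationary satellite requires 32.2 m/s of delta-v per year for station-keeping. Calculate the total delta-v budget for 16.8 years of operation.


dV = rate * years = 32.2 * 16.8
dV = 540.9600 m/s

540.9600 m/s


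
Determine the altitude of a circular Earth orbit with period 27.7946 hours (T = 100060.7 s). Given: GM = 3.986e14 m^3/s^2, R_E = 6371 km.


T = 100060.7 s
r = (mu*T^2/(4*pi^2))^(1/3) = (3.986e14 * 100060.7^2 / (4*pi^2))^(1/3)
r = 4.6583796e+07 m = 46583.7962 km
alt = r - R_E = 46583.7962 - 6371 = 40212.7962 km

40212.7962 km


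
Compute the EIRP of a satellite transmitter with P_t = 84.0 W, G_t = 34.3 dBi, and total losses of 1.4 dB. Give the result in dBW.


Pt = 84.0 W = 19.2428 dBW
EIRP = Pt_dBW + Gt - losses = 19.2428 + 34.3 - 1.4 = 52.1428 dBW

52.1428 dBW


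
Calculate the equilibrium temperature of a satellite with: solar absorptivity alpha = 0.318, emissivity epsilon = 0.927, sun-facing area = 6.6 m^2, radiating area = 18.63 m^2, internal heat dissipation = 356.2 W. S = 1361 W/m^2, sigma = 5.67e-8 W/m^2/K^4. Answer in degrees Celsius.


Numerator = alpha*S*A_sun + Q_int = 0.318*1361*6.6 + 356.2 = 3212.6668 W
Denominator = eps*sigma*A_rad = 0.927*5.67e-8*18.63 = 9.7920957e-07 W/K^4
T^4 = 3.2808777e+09 K^4
T = 239.3302 K = -33.8198 C

-33.8198 degrees Celsius


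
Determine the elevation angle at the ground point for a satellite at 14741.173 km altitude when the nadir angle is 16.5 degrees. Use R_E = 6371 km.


r = R_E + alt = 21112.1730 km
Law of sines in the satellite / Earth-center / ground-point triangle:
  sin(nadir)/R_E = sin(90 + el)/r  =>  cos(el) = (r/R_E)*sin(nadir)
cos(el) = (21112.1730 / 6371.0000) * sin(16.5 deg) = 0.941168
el = arccos(0.941168) = 19.7514 deg
(Earth-central angle = 90 - nadir - el = 53.7486 deg)

19.7514 degrees


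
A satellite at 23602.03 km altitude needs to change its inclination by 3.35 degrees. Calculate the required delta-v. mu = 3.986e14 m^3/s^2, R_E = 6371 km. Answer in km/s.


r = 29973.0300 km = 2.997303e+07 m
V = sqrt(mu/r) = 3646.7276 m/s
di = 3.35 deg = 0.05846853 rad
dV = 2*V*sin(di/2) = 2*3646.7276*sin(0.02923426)
dV = 213.1884 m/s = 0.2131884 km/s

0.2132 km/s


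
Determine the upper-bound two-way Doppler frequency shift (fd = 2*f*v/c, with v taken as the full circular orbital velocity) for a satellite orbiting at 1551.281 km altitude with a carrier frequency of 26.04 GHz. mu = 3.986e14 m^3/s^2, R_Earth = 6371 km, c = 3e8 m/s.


r = 7.922281e+06 m
v = sqrt(mu/r) = 7093.2216 m/s (worst-case radial velocity)
f = 26.04 GHz = 2.604e+10 Hz
fd = 2*f*v/c = 2*2.604e+10*7093.2216/3.0e+08
fd = 1.2313833e+06 Hz

1.2314e+06 Hz


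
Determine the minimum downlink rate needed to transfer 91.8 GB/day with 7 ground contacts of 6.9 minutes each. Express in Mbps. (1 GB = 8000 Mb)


total contact time = 7 * 6.9 * 60 = 2898.0000 s
data = 91.8 GB = 734400.0000 Mb
rate = 734400.0000 / 2898.0000 = 253.4161 Mbps

253.4161 Mbps


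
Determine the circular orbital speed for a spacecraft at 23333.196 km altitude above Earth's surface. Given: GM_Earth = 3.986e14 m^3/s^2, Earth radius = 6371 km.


r = R_E + alt = 6371.0 + 23333.196 = 29704.1960 km = 2.9704196e+07 m
v = sqrt(mu/r) = sqrt(3.986e14 / 2.9704196e+07) = 3663.1925 m/s = 3.6632 km/s

3.6632 km/s


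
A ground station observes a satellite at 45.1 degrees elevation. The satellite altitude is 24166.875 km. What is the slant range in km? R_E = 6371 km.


h = 24166.875 km, el = 45.1 deg
d = -R_E*sin(el) + sqrt((R_E*sin(el))^2 + 2*R_E*h + h^2)
d = -6371.0000*sin(0.7871435) + sqrt((6371.0000*0.7083398)^2 + 2*6371.0000*24166.875 + 24166.875^2)
d = 25692.0975 km

25692.0975 km


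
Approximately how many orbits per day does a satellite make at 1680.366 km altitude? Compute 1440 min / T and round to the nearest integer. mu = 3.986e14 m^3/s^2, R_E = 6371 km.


r = 8.051366e+06 m
T = 2*pi*sqrt(r^3/mu) = 7189.7796 s = 119.8297 min
revs/day = 1440 / 119.8297 = 12.0171
Rounded: 12 revolutions per day

12 revolutions per day


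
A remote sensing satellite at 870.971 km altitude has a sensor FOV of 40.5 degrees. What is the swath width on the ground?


FOV = 40.5 deg = 0.7068583 rad
swath = 2 * alt * tan(FOV/2) = 2 * 870.971 * tan(0.3534292)
swath = 2 * 870.971 * 0.3689195
swath = 642.6363 km

642.6363 km


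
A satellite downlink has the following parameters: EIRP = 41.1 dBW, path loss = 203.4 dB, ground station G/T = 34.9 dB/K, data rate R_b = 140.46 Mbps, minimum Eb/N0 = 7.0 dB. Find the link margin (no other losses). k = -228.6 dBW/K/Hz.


C/N0 = EIRP - FSPL + G/T - k = 41.1 - 203.4 + 34.9 - (-228.6)
C/N0 = 101.2000 dB-Hz
R_b = 140.46 Mbps = 1.4046e+08 bps -> 10*log10(R_b) = 81.4755 dB-Hz
Eb/N0 = C/N0 - 10*log10(R_b) = 101.2000 - 81.4755 = 19.7245 dB
Margin = Eb/N0 - Eb/N0_req = 19.7245 - 7.0 = 12.7245 dB (link closes)

12.7245 dB


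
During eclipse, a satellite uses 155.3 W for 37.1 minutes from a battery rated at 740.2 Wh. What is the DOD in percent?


E_used = P * t / 60 = 155.3 * 37.1 / 60 = 96.0272 Wh
DOD = E_used / E_total * 100 = 96.0272 / 740.2 * 100
DOD = 12.9731 %

12.9731 %


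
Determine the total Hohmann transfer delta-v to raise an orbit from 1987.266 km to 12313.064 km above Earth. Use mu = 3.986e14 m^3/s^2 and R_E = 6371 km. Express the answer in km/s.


r1 = 8358.2660 km = 8.358266e+06 m
r2 = 18684.0640 km = 1.8684064e+07 m
dv1 = sqrt(mu/r1)*(sqrt(2*r2/(r1+r2)) - 1) = 1212.0701 m/s
dv2 = sqrt(mu/r2)*(1 - sqrt(2*r1/(r1+r2))) = 987.3576 m/s
total dv = |dv1| + |dv2| = 1212.0701 + 987.3576 = 2199.4278 m/s = 2.1994 km/s

2.1994 km/s


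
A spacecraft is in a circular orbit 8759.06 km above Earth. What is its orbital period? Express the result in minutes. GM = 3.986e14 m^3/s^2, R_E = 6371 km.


r = 15130.0600 km = 1.513006e+07 m
T = 2*pi*sqrt(r^3/mu) = 2*pi*sqrt(3.4635539e+21 / 3.986e14)
T = 18521.3311 s = 308.6889 min

308.6889 minutes


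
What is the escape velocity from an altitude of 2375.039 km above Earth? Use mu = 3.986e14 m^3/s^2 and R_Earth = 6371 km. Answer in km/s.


r = 6371.0 + 2375.039 = 8746.0390 km = 8.746039e+06 m
v_esc = sqrt(2*mu/r) = sqrt(2*3.986e14 / 8.746039e+06)
v_esc = 9547.2422 m/s = 9.5472 km/s

9.5472 km/s


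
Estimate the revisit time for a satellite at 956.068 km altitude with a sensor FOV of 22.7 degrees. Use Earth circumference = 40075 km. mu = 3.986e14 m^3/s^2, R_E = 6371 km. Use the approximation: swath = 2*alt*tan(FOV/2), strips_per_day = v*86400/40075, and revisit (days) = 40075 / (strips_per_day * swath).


swath = 2*956.068*tan(0.1980949) = 383.8181 km
v = sqrt(mu/r) = 7375.7050 m/s = 7.3757 km/s
strips/day = v*86400/40075 = 7.3757*86400/40075 = 15.9017
coverage/day = strips * swath = 15.9017 * 383.8181 = 6103.3623 km
revisit = 40075 / 6103.3623 = 6.5661 days

6.5661 days


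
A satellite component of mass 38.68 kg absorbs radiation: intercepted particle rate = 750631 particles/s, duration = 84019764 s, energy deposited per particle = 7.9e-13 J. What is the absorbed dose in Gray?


Total energy deposited = rate * time * E_per
  = 750631 * 84019764 * 7.9e-13 = 49.8236 J
Dose = E_total / mass = 49.8236 / 38.68
Dose = 1.2881 Gy

1.2881 Gy


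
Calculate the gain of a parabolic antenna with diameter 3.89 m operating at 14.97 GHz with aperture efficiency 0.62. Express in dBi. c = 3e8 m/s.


lambda = c/f = 3e8 / 1.497e+10 = 0.02004008 m
G = eta*(pi*D/lambda)^2 = 0.62*(pi*3.89/0.02004008)^2
G = 230564.1225 (linear)
G = 10*log10(230564.1225) = 53.6279 dBi

53.6279 dBi


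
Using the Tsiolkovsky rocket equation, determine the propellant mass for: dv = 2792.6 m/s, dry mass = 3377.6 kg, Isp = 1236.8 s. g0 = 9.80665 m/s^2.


ve = Isp * g0 = 1236.8 * 9.80665 = 12128.864720 m/s
mass ratio = exp(dv/ve) = exp(2792.6/12128.864720) = 1.25890732
m_prop = m_dry * (mr - 1) = 3377.6 * (1.25890732 - 1)
m_prop = 874.4854 kg

874.4854 kg


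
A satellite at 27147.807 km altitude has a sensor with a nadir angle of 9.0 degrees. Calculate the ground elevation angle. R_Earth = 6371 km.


r = R_E + alt = 33518.8070 km
Law of sines in the satellite / Earth-center / ground-point triangle:
  sin(nadir)/R_E = sin(90 + el)/r  =>  cos(el) = (r/R_E)*sin(nadir)
cos(el) = (33518.8070 / 6371.0000) * sin(9.0 deg) = 0.8230257
el = arccos(0.8230257) = 34.6112 deg
(Earth-central angle = 90 - nadir - el = 46.3888 deg)

34.6112 degrees


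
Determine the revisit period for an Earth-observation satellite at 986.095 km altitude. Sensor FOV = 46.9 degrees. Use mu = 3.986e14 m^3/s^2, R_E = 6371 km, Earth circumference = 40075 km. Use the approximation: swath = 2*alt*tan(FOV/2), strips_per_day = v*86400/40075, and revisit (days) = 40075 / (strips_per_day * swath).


swath = 2*986.095*tan(0.4092797) = 855.4869 km
v = sqrt(mu/r) = 7360.6381 m/s = 7.3606 km/s
strips/day = v*86400/40075 = 7.3606*86400/40075 = 15.8692
coverage/day = strips * swath = 15.8692 * 855.4869 = 13575.9135 km
revisit = 40075 / 13575.9135 = 2.9519 days

2.9519 days


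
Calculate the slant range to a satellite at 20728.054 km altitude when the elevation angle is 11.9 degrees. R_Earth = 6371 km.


h = 20728.054 km, el = 11.9 deg
d = -R_E*sin(el) + sqrt((R_E*sin(el))^2 + 2*R_E*h + h^2)
d = -6371.0000*sin(0.2076942) + sqrt((6371.0000*0.2062042)^2 + 2*6371.0000*20728.054 + 20728.054^2)
d = 25058.5117 km

25058.5117 km


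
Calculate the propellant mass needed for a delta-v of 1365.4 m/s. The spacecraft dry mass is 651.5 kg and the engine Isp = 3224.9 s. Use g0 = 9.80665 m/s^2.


ve = Isp * g0 = 3224.9 * 9.80665 = 31625.465585 m/s
mass ratio = exp(dv/ve) = exp(1365.4/31625.465585) = 1.04411963
m_prop = m_dry * (mr - 1) = 651.5 * (1.04411963 - 1)
m_prop = 28.7439 kg

28.7439 kg


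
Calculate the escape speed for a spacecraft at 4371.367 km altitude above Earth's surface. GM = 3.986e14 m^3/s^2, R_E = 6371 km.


r = 6371.0 + 4371.367 = 10742.3670 km = 1.0742367e+07 m
v_esc = sqrt(2*mu/r) = sqrt(2*3.986e14 / 1.0742367e+07)
v_esc = 8614.5710 m/s = 8.6146 km/s

8.6146 km/s


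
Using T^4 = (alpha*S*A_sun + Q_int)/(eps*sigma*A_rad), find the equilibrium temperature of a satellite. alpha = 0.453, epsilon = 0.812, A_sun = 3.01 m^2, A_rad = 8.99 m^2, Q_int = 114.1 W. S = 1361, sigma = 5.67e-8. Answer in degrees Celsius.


Numerator = alpha*S*A_sun + Q_int = 0.453*1361*3.01 + 114.1 = 1969.8643 W
Denominator = eps*sigma*A_rad = 0.812*5.67e-8*8.99 = 4.139032e-07 W/K^4
T^4 = 4.7592392e+09 K^4
T = 262.6542 K = -10.4958 C

-10.4958 degrees Celsius


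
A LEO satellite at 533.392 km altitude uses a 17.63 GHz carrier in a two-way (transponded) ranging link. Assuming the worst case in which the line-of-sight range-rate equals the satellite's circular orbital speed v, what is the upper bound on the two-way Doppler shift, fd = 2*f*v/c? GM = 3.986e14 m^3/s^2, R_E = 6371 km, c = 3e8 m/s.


r = 6.904392e+06 m
v = sqrt(mu/r) = 7598.1161 m/s (worst-case radial velocity)
f = 17.63 GHz = 1.763e+10 Hz
fd = 2*f*v/c = 2*1.763e+10*7598.1161/3.0e+08
fd = 893031.9154 Hz

893031.9154 Hz


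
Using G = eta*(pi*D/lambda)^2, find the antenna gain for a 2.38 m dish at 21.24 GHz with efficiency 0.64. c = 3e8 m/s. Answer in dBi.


lambda = c/f = 3e8 / 2.124e+10 = 0.01412429 m
G = eta*(pi*D/lambda)^2 = 0.64*(pi*2.38/0.01412429)^2
G = 179349.4912 (linear)
G = 10*log10(179349.4912) = 52.5370 dBi

52.5370 dBi


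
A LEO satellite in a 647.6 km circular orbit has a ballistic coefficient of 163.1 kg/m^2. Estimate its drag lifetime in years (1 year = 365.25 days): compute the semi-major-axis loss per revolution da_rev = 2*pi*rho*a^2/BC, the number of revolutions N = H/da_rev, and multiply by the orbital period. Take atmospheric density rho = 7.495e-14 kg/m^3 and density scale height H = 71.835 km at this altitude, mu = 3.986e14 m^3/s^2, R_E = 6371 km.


a = R_E + alt = 7018.6000 km = 7.0186e+06 m
da_rev = 2*pi*rho*a^2/BC = 2*pi*7.495e-14*(7.0186e+06)^2/163.1 = 0.142232397 m per revolution
N = H/da_rev = 71835.0000 m / 0.142232397 m = 505053.7121 revolutions
P = 2*pi*sqrt(a^3/mu) = 5851.7661 s
lifetime = N*P = 505053.7121 * 5851.7661 = 2.9554562e+09 s = 34206.6689 days
years = 34206.6689 / 365.25 = 93.6528 years

93.6528 years


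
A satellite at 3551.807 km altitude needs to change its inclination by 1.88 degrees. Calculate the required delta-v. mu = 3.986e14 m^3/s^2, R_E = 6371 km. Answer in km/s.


r = 9922.8070 km = 9.922807e+06 m
V = sqrt(mu/r) = 6337.9875 m/s
di = 1.88 deg = 0.03281219 rad
dV = 2*V*sin(di/2) = 2*6337.9875*sin(0.01640609)
dV = 207.9539 m/s = 0.2079539 km/s

0.2080 km/s


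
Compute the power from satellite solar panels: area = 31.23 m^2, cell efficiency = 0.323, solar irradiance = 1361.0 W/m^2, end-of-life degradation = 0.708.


P = area * eta * S * degradation
P = 31.23 * 0.323 * 1361.0 * 0.708
P = 9719.9916 W

9719.9916 W


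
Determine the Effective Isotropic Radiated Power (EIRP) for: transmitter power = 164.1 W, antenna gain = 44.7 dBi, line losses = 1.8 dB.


Pt = 164.1 W = 22.1511 dBW
EIRP = Pt_dBW + Gt - losses = 22.1511 + 44.7 - 1.8 = 65.0511 dBW

65.0511 dBW


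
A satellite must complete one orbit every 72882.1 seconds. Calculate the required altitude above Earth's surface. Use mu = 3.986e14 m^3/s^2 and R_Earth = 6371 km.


T = 72882.1 s
r = (mu*T^2/(4*pi^2))^(1/3) = (3.986e14 * 72882.1^2 / (4*pi^2))^(1/3)
r = 3.7711439e+07 m = 37711.4390 km
alt = r - R_E = 37711.4390 - 6371 = 31340.4390 km

31340.4390 km


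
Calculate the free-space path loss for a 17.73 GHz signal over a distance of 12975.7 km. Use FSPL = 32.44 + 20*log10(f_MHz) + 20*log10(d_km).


f = 17.73 GHz = 17730.0000 MHz
d = 12975.7 km
FSPL = 32.44 + 20*log10(17730.0000) + 20*log10(12975.7)
FSPL = 32.44 + 84.9742 + 82.2626
FSPL = 199.6768 dB

199.6768 dB


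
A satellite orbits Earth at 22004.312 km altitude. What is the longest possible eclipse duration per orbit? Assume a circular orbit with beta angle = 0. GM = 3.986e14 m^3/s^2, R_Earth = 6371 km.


r = 28375.3120 km
T = 792.8133 min
Eclipse fraction = arcsin(R_E/r)/pi = arcsin(6371.0000/28375.3120)/pi
= arcsin(0.2245262)/pi = 0.07208343
Eclipse duration = 0.07208343 * 792.8133 = 57.1487 min

57.1487 minutes


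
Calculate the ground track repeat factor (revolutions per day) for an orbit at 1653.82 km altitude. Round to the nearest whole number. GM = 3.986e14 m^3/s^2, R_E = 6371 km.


r = 8.02482e+06 m
T = 2*pi*sqrt(r^3/mu) = 7154.2510 s = 119.2375 min
revs/day = 1440 / 119.2375 = 12.0767
Rounded: 12 revolutions per day

12 revolutions per day


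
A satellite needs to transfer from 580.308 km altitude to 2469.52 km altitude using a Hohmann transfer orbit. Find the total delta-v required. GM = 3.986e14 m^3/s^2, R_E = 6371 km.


r1 = 6951.3080 km = 6.951308e+06 m
r2 = 8840.5200 km = 8.84052e+06 m
dv1 = sqrt(mu/r1)*(sqrt(2*r2/(r1+r2)) - 1) = 440.1610 m/s
dv2 = sqrt(mu/r2)*(1 - sqrt(2*r1/(r1+r2))) = 414.4400 m/s
total dv = |dv1| + |dv2| = 440.1610 + 414.4400 = 854.6010 m/s = 0.854601 km/s

0.8546 km/s


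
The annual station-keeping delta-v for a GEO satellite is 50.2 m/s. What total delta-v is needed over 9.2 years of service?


dV = rate * years = 50.2 * 9.2
dV = 461.8400 m/s

461.8400 m/s


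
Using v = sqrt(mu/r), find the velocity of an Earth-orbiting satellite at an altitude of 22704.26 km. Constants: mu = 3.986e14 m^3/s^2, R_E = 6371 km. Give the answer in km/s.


r = R_E + alt = 6371.0 + 22704.26 = 29075.2600 km = 2.907526e+07 m
v = sqrt(mu/r) = sqrt(3.986e14 / 2.907526e+07) = 3702.6004 m/s = 3.7026 km/s

3.7026 km/s


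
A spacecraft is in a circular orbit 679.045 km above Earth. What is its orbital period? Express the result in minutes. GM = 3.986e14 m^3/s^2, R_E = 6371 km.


r = 7050.0450 km = 7.050045e+06 m
T = 2*pi*sqrt(r^3/mu) = 2*pi*sqrt(3.5040933e+20 / 3.986e14)
T = 5891.1361 s = 98.1856 min

98.1856 minutes


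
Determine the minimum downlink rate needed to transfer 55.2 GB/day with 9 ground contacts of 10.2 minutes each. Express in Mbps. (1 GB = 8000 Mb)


total contact time = 9 * 10.2 * 60 = 5508.0000 s
data = 55.2 GB = 441600.0000 Mb
rate = 441600.0000 / 5508.0000 = 80.1743 Mbps

80.1743 Mbps


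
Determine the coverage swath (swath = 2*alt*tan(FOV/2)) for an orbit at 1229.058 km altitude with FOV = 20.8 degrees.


FOV = 20.8 deg = 0.3630285 rad
swath = 2 * alt * tan(FOV/2) = 2 * 1229.058 * tan(0.1815142)
swath = 2 * 1229.058 * 0.1835343
swath = 451.1487 km

451.1487 km


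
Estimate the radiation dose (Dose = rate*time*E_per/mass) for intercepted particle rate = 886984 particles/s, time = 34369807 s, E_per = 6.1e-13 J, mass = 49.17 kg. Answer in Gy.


Total energy deposited = rate * time * E_per
  = 886984 * 34369807 * 6.1e-13 = 18.5961 J
Dose = E_total / mass = 18.5961 / 49.17
Dose = 0.3782009 Gy

0.3782 Gy


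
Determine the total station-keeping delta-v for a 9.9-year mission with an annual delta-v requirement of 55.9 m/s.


dV = rate * years = 55.9 * 9.9
dV = 553.4100 m/s

553.4100 m/s


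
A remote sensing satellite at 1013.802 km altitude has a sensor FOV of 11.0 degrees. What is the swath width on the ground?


FOV = 11.0 deg = 0.1919862 rad
swath = 2 * alt * tan(FOV/2) = 2 * 1013.802 * tan(0.09599311)
swath = 2 * 1013.802 * 0.09628905
swath = 195.2361 km

195.2361 km


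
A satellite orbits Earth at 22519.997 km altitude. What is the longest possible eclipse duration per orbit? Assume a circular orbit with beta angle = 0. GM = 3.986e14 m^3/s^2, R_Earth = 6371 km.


r = 28890.9970 km
T = 814.5238 min
Eclipse fraction = arcsin(R_E/r)/pi = arcsin(6371.0000/28890.9970)/pi
= arcsin(0.2205185)/pi = 0.07077495
Eclipse duration = 0.07077495 * 814.5238 = 57.6479 min

57.6479 minutes


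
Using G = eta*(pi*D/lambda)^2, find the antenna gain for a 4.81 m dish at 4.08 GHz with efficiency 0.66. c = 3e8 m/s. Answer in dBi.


lambda = c/f = 3e8 / 4.08e+09 = 0.07352941 m
G = eta*(pi*D/lambda)^2 = 0.66*(pi*4.81/0.07352941)^2
G = 27874.7930 (linear)
G = 10*log10(27874.7930) = 44.4521 dBi

44.4521 dBi


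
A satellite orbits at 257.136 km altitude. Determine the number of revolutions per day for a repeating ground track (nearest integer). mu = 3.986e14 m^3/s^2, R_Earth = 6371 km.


r = 6.628136e+06 m
T = 2*pi*sqrt(r^3/mu) = 5370.2974 s = 89.5050 min
revs/day = 1440 / 89.5050 = 16.0885
Rounded: 16 revolutions per day

16 revolutions per day


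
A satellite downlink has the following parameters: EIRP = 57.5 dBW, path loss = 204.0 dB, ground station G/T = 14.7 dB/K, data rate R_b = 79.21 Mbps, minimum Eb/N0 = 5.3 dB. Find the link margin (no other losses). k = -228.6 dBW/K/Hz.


C/N0 = EIRP - FSPL + G/T - k = 57.5 - 204.0 + 14.7 - (-228.6)
C/N0 = 96.8000 dB-Hz
R_b = 79.21 Mbps = 7.921e+07 bps -> 10*log10(R_b) = 78.9878 dB-Hz
Eb/N0 = C/N0 - 10*log10(R_b) = 96.8000 - 78.9878 = 17.8122 dB
Margin = Eb/N0 - Eb/N0_req = 17.8122 - 5.3 = 12.5122 dB (link closes)

12.5122 dB


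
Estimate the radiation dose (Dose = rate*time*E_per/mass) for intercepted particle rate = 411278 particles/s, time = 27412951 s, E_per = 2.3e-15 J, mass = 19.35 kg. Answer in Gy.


Total energy deposited = rate * time * E_per
  = 411278 * 27412951 * 2.3e-15 = 0.02593099 J
Dose = E_total / mass = 0.02593099 / 19.35
Dose = 0.001340103 Gy

0.0013 Gy


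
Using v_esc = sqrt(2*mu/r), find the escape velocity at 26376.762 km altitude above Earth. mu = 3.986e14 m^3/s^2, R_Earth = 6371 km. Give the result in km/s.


r = 6371.0 + 26376.762 = 32747.7620 km = 3.2747762e+07 m
v_esc = sqrt(2*mu/r) = sqrt(2*3.986e14 / 3.2747762e+07)
v_esc = 4933.9283 m/s = 4.9339 km/s

4.9339 km/s


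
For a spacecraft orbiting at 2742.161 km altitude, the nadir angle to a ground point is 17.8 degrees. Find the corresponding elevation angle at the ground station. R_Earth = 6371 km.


r = R_E + alt = 9113.1610 km
Law of sines in the satellite / Earth-center / ground-point triangle:
  sin(nadir)/R_E = sin(90 + el)/r  =>  cos(el) = (r/R_E)*sin(nadir)
cos(el) = (9113.1610 / 6371.0000) * sin(17.8 deg) = 0.4372705
el = arccos(0.4372705) = 64.0701 deg
(Earth-central angle = 90 - nadir - el = 8.1299 deg)

64.0701 degrees


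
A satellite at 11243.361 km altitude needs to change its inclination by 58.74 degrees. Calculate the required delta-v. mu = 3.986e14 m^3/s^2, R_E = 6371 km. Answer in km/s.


r = 17614.3610 km = 1.7614361e+07 m
V = sqrt(mu/r) = 4757.0224 m/s
di = 58.74 deg = 1.0252 rad
dV = 2*V*sin(di/2) = 2*4757.0224*sin(0.5126032)
dV = 4666.1397 m/s = 4.6661 km/s

4.6661 km/s


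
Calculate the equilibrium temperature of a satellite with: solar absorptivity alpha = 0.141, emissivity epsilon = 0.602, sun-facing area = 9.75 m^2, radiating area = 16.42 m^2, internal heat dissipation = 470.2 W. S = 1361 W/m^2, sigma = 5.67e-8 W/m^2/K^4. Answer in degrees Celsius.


Numerator = alpha*S*A_sun + Q_int = 0.141*1361*9.75 + 470.2 = 2341.2347 W
Denominator = eps*sigma*A_rad = 0.602*5.67e-8*16.42 = 5.6047043e-07 W/K^4
T^4 = 4.1772672e+09 K^4
T = 254.2278 K = -18.9222 C

-18.9222 degrees Celsius


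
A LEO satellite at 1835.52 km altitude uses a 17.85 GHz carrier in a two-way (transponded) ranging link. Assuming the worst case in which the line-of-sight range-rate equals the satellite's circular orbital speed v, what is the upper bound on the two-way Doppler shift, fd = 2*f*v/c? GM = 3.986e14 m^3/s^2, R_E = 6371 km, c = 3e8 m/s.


r = 8.20652e+06 m
v = sqrt(mu/r) = 6969.2995 m/s (worst-case radial velocity)
f = 17.85 GHz = 1.785e+10 Hz
fd = 2*f*v/c = 2*1.785e+10*6969.2995/3.0e+08
fd = 829346.6456 Hz

829346.6456 Hz


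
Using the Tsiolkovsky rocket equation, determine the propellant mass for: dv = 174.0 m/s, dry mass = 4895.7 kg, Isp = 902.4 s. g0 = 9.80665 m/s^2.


ve = Isp * g0 = 902.4 * 9.80665 = 8849.520960 m/s
mass ratio = exp(dv/ve) = exp(174.0/8849.520960) = 1.01985665
m_prop = m_dry * (mr - 1) = 4895.7 * (1.01985665 - 1)
m_prop = 97.2122 kg

97.2122 kg


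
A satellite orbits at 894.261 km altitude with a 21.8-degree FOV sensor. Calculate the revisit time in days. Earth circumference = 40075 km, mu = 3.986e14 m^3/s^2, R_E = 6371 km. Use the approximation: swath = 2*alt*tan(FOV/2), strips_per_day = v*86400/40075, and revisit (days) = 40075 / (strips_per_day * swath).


swath = 2*894.261*tan(0.1902409) = 344.4151 km
v = sqrt(mu/r) = 7407.0118 m/s = 7.4070 km/s
strips/day = v*86400/40075 = 7.4070*86400/40075 = 15.9692
coverage/day = strips * swath = 15.9692 * 344.4151 = 5500.0339 km
revisit = 40075 / 5500.0339 = 7.2863 days

7.2863 days


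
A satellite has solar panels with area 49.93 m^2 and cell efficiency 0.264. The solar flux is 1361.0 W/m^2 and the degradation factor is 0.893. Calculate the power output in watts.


P = area * eta * S * degradation
P = 49.93 * 0.264 * 1361.0 * 0.893
P = 16020.4635 W

16020.4635 W


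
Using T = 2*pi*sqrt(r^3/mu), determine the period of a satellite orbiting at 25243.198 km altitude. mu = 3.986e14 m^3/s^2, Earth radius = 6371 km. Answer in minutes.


r = 31614.1980 km = 3.1614198e+07 m
T = 2*pi*sqrt(r^3/mu) = 2*pi*sqrt(3.1597048e+22 / 3.986e14)
T = 55941.5473 s = 932.3591 min

932.3591 minutes


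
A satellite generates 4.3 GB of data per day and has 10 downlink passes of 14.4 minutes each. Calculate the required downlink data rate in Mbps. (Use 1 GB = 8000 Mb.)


total contact time = 10 * 14.4 * 60 = 8640.0000 s
data = 4.3 GB = 34400.0000 Mb
rate = 34400.0000 / 8640.0000 = 3.9815 Mbps

3.9815 Mbps


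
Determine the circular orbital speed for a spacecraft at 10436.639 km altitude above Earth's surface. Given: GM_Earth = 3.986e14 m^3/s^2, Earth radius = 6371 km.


r = R_E + alt = 6371.0 + 10436.639 = 16807.6390 km = 1.6807639e+07 m
v = sqrt(mu/r) = sqrt(3.986e14 / 1.6807639e+07) = 4869.8467 m/s = 4.8698 km/s

4.8698 km/s


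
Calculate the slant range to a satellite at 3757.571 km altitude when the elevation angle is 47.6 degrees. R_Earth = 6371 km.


h = 3757.571 km, el = 47.6 deg
d = -R_E*sin(el) + sqrt((R_E*sin(el))^2 + 2*R_E*h + h^2)
d = -6371.0000*sin(0.8307767) + sqrt((6371.0000*0.7384553)^2 + 2*6371.0000*3757.571 + 3757.571^2)
d = 4467.6781 km

4467.6781 km


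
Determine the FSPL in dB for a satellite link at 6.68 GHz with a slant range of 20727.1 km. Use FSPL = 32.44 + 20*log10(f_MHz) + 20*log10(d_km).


f = 6.68 GHz = 6680.0000 MHz
d = 20727.1 km
FSPL = 32.44 + 20*log10(6680.0000) + 20*log10(20727.1)
FSPL = 32.44 + 76.4955 + 86.3308
FSPL = 195.2663 dB

195.2663 dB


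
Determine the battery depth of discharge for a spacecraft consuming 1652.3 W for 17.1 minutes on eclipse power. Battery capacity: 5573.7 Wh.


E_used = P * t / 60 = 1652.3 * 17.1 / 60 = 470.9055 Wh
DOD = E_used / E_total * 100 = 470.9055 / 5573.7 * 100
DOD = 8.4487 %

8.4487 %


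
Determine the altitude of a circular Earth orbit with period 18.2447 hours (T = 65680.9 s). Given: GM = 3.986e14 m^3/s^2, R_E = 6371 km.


T = 65680.9 s
r = (mu*T^2/(4*pi^2))^(1/3) = (3.986e14 * 65680.9^2 / (4*pi^2))^(1/3)
r = 3.5184543e+07 m = 35184.5431 km
alt = r - R_E = 35184.5431 - 6371 = 28813.5431 km

28813.5431 km


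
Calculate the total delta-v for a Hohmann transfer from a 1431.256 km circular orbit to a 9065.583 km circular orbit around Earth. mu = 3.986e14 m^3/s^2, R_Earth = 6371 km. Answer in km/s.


r1 = 7802.2560 km = 7.802256e+06 m
r2 = 15436.5830 km = 1.5436583e+07 m
dv1 = sqrt(mu/r1)*(sqrt(2*r2/(r1+r2)) - 1) = 1090.8097 m/s
dv2 = sqrt(mu/r2)*(1 - sqrt(2*r1/(r1+r2))) = 917.5111 m/s
total dv = |dv1| + |dv2| = 1090.8097 + 917.5111 = 2008.3208 m/s = 2.0083 km/s

2.0083 km/s


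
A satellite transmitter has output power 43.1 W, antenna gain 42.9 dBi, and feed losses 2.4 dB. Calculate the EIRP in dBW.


Pt = 43.1 W = 16.3448 dBW
EIRP = Pt_dBW + Gt - losses = 16.3448 + 42.9 - 2.4 = 56.8448 dBW

56.8448 dBW


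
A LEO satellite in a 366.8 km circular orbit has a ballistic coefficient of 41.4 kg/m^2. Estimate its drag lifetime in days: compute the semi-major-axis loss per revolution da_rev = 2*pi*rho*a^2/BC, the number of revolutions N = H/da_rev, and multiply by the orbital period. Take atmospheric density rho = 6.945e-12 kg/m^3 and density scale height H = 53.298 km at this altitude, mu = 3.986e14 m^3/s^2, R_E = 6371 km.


a = R_E + alt = 6737.8000 km = 6.7378e+06 m
da_rev = 2*pi*rho*a^2/BC = 2*pi*6.945e-12*(6.7378e+06)^2/41.4 = 47.850668 m per revolution
N = H/da_rev = 53298.0000 m / 47.850668 m = 1113.8402 revolutions
P = 2*pi*sqrt(a^3/mu) = 5504.1263 s
lifetime = N*P = 1113.8402 * 5504.1263 = 6.1307174e+06 s = 70.9574 days

70.9574 days


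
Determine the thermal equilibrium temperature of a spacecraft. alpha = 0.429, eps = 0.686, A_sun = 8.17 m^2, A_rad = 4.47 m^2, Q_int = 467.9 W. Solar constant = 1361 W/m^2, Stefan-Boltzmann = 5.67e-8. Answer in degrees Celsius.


Numerator = alpha*S*A_sun + Q_int = 0.429*1361*8.17 + 467.9 = 5238.1097 W
Denominator = eps*sigma*A_rad = 0.686*5.67e-8*4.47 = 1.7386601e-07 W/K^4
T^4 = 3.0127278e+10 K^4
T = 416.6199 K = 143.4699 C

143.4699 degrees Celsius


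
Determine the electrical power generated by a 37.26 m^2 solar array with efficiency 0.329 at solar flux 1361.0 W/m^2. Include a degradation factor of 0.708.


P = area * eta * S * degradation
P = 37.26 * 0.329 * 1361.0 * 0.708
P = 11812.1820 W

11812.1820 W


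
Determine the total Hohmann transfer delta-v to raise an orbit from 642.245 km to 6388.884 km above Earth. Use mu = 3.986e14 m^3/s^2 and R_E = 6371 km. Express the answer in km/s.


r1 = 7013.2450 km = 7.013245e+06 m
r2 = 12759.8840 km = 1.2759884e+07 m
dv1 = sqrt(mu/r1)*(sqrt(2*r2/(r1+r2)) - 1) = 1025.7335 m/s
dv2 = sqrt(mu/r2)*(1 - sqrt(2*r1/(r1+r2))) = 881.7331 m/s
total dv = |dv1| + |dv2| = 1025.7335 + 881.7331 = 1907.4666 m/s = 1.9075 km/s

1.9075 km/s


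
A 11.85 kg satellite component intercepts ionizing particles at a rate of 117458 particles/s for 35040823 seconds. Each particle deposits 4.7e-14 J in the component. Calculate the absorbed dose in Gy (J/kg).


Total energy deposited = rate * time * E_per
  = 117458 * 35040823 * 4.7e-14 = 0.1934438 J
Dose = E_total / mass = 0.1934438 / 11.85
Dose = 0.01632437 Gy

0.0163 Gy


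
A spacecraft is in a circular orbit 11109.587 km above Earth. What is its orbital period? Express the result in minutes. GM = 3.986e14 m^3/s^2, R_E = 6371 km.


r = 17480.5870 km = 1.7480587e+07 m
T = 2*pi*sqrt(r^3/mu) = 2*pi*sqrt(5.3415591e+21 / 3.986e14)
T = 23000.9217 s = 383.3487 min

383.3487 minutes


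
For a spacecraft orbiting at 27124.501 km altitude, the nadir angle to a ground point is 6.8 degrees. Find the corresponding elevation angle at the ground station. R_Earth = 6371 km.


r = R_E + alt = 33495.5010 km
Law of sines in the satellite / Earth-center / ground-point triangle:
  sin(nadir)/R_E = sin(90 + el)/r  =>  cos(el) = (r/R_E)*sin(nadir)
cos(el) = (33495.5010 / 6371.0000) * sin(6.8 deg) = 0.6225083
el = arccos(0.6225083) = 51.5005 deg
(Earth-central angle = 90 - nadir - el = 31.6995 deg)

51.5005 degrees


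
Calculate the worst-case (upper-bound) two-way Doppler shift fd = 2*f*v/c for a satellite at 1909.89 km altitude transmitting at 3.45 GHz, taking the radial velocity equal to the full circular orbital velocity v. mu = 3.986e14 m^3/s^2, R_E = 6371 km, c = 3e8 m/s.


r = 8.28089e+06 m
v = sqrt(mu/r) = 6937.9336 m/s (worst-case radial velocity)
f = 3.45 GHz = 3.45e+09 Hz
fd = 2*f*v/c = 2*3.45e+09*6937.9336/3.0e+08
fd = 159572.4729 Hz

159572.4729 Hz


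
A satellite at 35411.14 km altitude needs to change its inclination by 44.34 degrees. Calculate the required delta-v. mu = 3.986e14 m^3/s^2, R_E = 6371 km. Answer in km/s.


r = 41782.1400 km = 4.178214e+07 m
V = sqrt(mu/r) = 3088.6828 m/s
di = 44.34 deg = 0.773879 rad
dV = 2*V*sin(di/2) = 2*3088.6828*sin(0.3869395)
dV = 2331.0657 m/s = 2.3311 km/s

2.3311 km/s


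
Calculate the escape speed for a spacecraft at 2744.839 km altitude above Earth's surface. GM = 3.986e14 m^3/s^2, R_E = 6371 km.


r = 6371.0 + 2744.839 = 9115.8390 km = 9.115839e+06 m
v_esc = sqrt(2*mu/r) = sqrt(2*3.986e14 / 9.115839e+06)
v_esc = 9351.5871 m/s = 9.3516 km/s

9.3516 km/s


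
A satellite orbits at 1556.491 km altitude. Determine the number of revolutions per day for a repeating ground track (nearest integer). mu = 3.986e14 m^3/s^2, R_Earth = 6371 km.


r = 7.927491e+06 m
T = 2*pi*sqrt(r^3/mu) = 7024.4910 s = 117.0748 min
revs/day = 1440 / 117.0748 = 12.2998
Rounded: 12 revolutions per day

12 revolutions per day


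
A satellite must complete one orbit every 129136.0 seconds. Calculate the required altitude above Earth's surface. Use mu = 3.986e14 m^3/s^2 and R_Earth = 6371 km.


T = 129136.0 s
r = (mu*T^2/(4*pi^2))^(1/3) = (3.986e14 * 129136.0^2 / (4*pi^2))^(1/3)
r = 5.521928e+07 m = 55219.2799 km
alt = r - R_E = 55219.2799 - 6371 = 48848.2799 km

48848.2799 km


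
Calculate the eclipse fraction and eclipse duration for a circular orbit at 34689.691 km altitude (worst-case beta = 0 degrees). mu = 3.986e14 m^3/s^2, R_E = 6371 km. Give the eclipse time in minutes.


r = 41060.6910 km
T = 1380.0644 min
Eclipse fraction = arcsin(R_E/r)/pi = arcsin(6371.0000/41060.6910)/pi
= arcsin(0.1551606)/pi = 0.04958949
Eclipse duration = 0.04958949 * 1380.0644 = 68.4367 min

68.4367 minutes


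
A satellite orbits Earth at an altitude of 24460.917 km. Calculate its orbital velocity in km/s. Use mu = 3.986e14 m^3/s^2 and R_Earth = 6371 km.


r = R_E + alt = 6371.0 + 24460.917 = 30831.9170 km = 3.0831917e+07 m
v = sqrt(mu/r) = sqrt(3.986e14 / 3.0831917e+07) = 3595.5753 m/s = 3.5956 km/s

3.5956 km/s


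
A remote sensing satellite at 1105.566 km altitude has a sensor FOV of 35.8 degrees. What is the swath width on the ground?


FOV = 35.8 deg = 0.6248279 rad
swath = 2 * alt * tan(FOV/2) = 2 * 1105.566 * tan(0.3124139)
swath = 2 * 1105.566 * 0.3229912
swath = 714.1762 km

714.1762 km


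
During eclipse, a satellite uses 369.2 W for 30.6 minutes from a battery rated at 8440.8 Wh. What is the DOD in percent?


E_used = P * t / 60 = 369.2 * 30.6 / 60 = 188.2920 Wh
DOD = E_used / E_total * 100 = 188.2920 / 8440.8 * 100
DOD = 2.2307 %

2.2307 %


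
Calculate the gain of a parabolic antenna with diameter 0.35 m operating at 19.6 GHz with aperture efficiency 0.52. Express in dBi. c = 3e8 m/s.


lambda = c/f = 3e8 / 1.96e+10 = 0.01530612 m
G = eta*(pi*D/lambda)^2 = 0.52*(pi*0.35/0.01530612)^2
G = 2683.5446 (linear)
G = 10*log10(2683.5446) = 34.2871 dBi

34.2871 dBi


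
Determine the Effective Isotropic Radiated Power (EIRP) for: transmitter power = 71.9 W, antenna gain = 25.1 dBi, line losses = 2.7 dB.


Pt = 71.9 W = 18.5673 dBW
EIRP = Pt_dBW + Gt - losses = 18.5673 + 25.1 - 2.7 = 40.9673 dBW

40.9673 dBW


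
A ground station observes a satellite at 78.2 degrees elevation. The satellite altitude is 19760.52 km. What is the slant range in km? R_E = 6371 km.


h = 19760.52 km, el = 78.2 deg
d = -R_E*sin(el) + sqrt((R_E*sin(el))^2 + 2*R_E*h + h^2)
d = -6371.0000*sin(1.3648) + sqrt((6371.0000*0.9788674)^2 + 2*6371.0000*19760.52 + 19760.52^2)
d = 19862.6576 km

19862.6576 km


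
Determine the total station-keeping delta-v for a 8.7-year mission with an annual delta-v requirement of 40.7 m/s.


dV = rate * years = 40.7 * 8.7
dV = 354.0900 m/s

354.0900 m/s


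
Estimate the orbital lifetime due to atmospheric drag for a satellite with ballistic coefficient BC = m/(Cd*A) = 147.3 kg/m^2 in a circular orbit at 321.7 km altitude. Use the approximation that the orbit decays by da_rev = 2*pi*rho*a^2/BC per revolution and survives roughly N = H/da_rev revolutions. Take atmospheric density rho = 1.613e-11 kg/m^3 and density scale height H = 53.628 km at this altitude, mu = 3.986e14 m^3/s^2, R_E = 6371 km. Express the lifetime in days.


a = R_E + alt = 6692.7000 km = 6.6927e+06 m
da_rev = 2*pi*rho*a^2/BC = 2*pi*1.613e-11*(6.6927e+06)^2/147.3 = 30.818692 m per revolution
N = H/da_rev = 53628.0000 m / 30.818692 m = 1740.1128 revolutions
P = 2*pi*sqrt(a^3/mu) = 5448.9555 s
lifetime = N*P = 1740.1128 * 5448.9555 = 9.481797e+06 s = 109.7430 days

109.7430 days


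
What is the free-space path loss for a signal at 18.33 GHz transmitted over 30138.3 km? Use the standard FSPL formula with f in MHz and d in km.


f = 18.33 GHz = 18330.0000 MHz
d = 30138.3 km
FSPL = 32.44 + 20*log10(18330.0000) + 20*log10(30138.3)
FSPL = 32.44 + 85.2632 + 89.5824
FSPL = 207.2856 dB

207.2856 dB


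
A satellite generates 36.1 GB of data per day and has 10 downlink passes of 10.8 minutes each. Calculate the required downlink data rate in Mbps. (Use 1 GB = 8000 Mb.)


total contact time = 10 * 10.8 * 60 = 6480.0000 s
data = 36.1 GB = 288800.0000 Mb
rate = 288800.0000 / 6480.0000 = 44.5679 Mbps

44.5679 Mbps


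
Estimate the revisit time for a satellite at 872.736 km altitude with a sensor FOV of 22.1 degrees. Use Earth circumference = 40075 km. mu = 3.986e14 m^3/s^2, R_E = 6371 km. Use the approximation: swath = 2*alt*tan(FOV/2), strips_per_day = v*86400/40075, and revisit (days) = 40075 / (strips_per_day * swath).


swath = 2*872.736*tan(0.1928589) = 340.8664 km
v = sqrt(mu/r) = 7418.0087 m/s = 7.4180 km/s
strips/day = v*86400/40075 = 7.4180*86400/40075 = 15.9929
coverage/day = strips * swath = 15.9929 * 340.8664 = 5451.4467 km
revisit = 40075 / 5451.4467 = 7.3513 days

7.3513 days


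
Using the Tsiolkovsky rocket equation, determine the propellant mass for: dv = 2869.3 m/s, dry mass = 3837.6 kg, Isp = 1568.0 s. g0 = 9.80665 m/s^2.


ve = Isp * g0 = 1568.0 * 9.80665 = 15376.827200 m/s
mass ratio = exp(dv/ve) = exp(2869.3/15376.827200) = 1.20514388
m_prop = m_dry * (mr - 1) = 3837.6 * (1.20514388 - 1)
m_prop = 787.2602 kg

787.2602 kg


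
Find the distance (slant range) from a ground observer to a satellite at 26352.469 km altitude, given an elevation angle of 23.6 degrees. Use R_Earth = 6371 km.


h = 26352.469 km, el = 23.6 deg
d = -R_E*sin(el) + sqrt((R_E*sin(el))^2 + 2*R_E*h + h^2)
d = -6371.0000*sin(0.4118977) + sqrt((6371.0000*0.400349)^2 + 2*6371.0000*26352.469 + 26352.469^2)
d = 29647.8462 km

29647.8462 km


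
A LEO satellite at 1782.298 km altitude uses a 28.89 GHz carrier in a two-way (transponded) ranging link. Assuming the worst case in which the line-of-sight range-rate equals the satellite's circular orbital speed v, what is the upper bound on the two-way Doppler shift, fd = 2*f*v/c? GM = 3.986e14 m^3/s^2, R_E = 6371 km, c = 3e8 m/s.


r = 8.153298e+06 m
v = sqrt(mu/r) = 6992.0092 m/s (worst-case radial velocity)
f = 28.89 GHz = 2.889e+10 Hz
fd = 2*f*v/c = 2*2.889e+10*6992.0092/3.0e+08
fd = 1.346661e+06 Hz

1.3467e+06 Hz


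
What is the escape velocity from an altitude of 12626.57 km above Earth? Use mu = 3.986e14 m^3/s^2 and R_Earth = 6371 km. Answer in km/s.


r = 6371.0 + 12626.57 = 18997.5700 km = 1.899757e+07 m
v_esc = sqrt(2*mu/r) = sqrt(2*3.986e14 / 1.899757e+07)
v_esc = 6477.9057 m/s = 6.4779 km/s

6.4779 km/s


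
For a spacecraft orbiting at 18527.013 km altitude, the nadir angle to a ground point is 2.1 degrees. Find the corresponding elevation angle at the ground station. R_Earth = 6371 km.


r = R_E + alt = 24898.0130 km
Law of sines in the satellite / Earth-center / ground-point triangle:
  sin(nadir)/R_E = sin(90 + el)/r  =>  cos(el) = (r/R_E)*sin(nadir)
cos(el) = (24898.0130 / 6371.0000) * sin(2.1 deg) = 0.1432044
el = arccos(0.1432044) = 81.7667 deg
(Earth-central angle = 90 - nadir - el = 6.1333 deg)

81.7667 degrees
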